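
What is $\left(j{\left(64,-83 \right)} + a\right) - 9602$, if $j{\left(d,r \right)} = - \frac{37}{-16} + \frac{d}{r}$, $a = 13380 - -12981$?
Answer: $\frac{22257999}{1328} \approx 16761.0$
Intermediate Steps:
$a = 26361$ ($a = 13380 + 12981 = 26361$)
$j{\left(d,r \right)} = \frac{37}{16} + \frac{d}{r}$ ($j{\left(d,r \right)} = \left(-37\right) \left(- \frac{1}{16}\right) + \frac{d}{r} = \frac{37}{16} + \frac{d}{r}$)
$\left(j{\left(64,-83 \right)} + a\right) - 9602 = \left(\left(\frac{37}{16} + \frac{64}{-83}\right) + 26361\right) - 9602 = \left(\left(\frac{37}{16} + 64 \left(- \frac{1}{83}\right)\right) + 26361\right) - 9602 = \left(\left(\frac{37}{16} - \frac{64}{83}\right) + 26361\right) - 9602 = \left(\frac{2047}{1328} + 26361\right) - 9602 = \frac{35009455}{1328} - 9602 = \frac{22257999}{1328}$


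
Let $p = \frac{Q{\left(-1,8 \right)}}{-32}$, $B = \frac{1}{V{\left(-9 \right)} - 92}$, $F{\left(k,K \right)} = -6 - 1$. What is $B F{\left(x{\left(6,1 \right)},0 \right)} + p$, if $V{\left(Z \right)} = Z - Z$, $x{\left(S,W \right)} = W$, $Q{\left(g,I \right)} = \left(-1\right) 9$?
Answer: $\frac{263}{736} \approx 0.35734$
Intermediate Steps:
$Q{\left(g,I \right)} = -9$
$V{\left(Z \right)} = 0$
$F{\left(k,K \right)} = -7$
$B = - \frac{1}{92}$ ($B = \frac{1}{0 - 92} = \frac{1}{-92} = - \frac{1}{92} \approx -0.01087$)
$p = \frac{9}{32}$ ($p = - \frac{9}{-32} = \left(-9\right) \left(- \frac{1}{32}\right) = \frac{9}{32} \approx 0.28125$)
$B F{\left(x{\left(6,1 \right)},0 \right)} + p = \left(- \frac{1}{92}\right) \left(-7\right) + \frac{9}{32} = \frac{7}{92} + \frac{9}{32} = \frac{263}{736}$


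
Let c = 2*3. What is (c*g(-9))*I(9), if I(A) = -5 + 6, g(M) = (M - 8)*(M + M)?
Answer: 1836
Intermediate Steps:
g(M) = 2*M*(-8 + M) (g(M) = (-8 + M)*(2*M) = 2*M*(-8 + M))
I(A) = 1
c = 6
(c*g(-9))*I(9) = (6*(2*(-9)*(-8 - 9)))*1 = (6*(2*(-9)*(-17)))*1 = (6*306)*1 = 1836*1 = 1836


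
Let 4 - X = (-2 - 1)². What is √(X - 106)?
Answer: I*√111 ≈ 10.536*I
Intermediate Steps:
X = -5 (X = 4 - (-2 - 1)² = 4 - 1*(-3)² = 4 - 1*9 = 4 - 9 = -5)
√(X - 106) = √(-5 - 106) = √(-111) = I*√111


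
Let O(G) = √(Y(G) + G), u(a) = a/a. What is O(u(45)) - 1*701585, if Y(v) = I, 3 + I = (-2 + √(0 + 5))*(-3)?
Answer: -701585 + √(4 - 3*√5) ≈ -7.0159e+5 + 1.6457*I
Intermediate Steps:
u(a) = 1
I = 3 - 3*√5 (I = -3 + (-2 + √(0 + 5))*(-3) = -3 + (-2 + √5)*(-3) = -3 + (6 - 3*√5) = 3 - 3*√5 ≈ -3.7082)
Y(v) = 3 - 3*√5
O(G) = √(3 + G - 3*√5) (O(G) = √((3 - 3*√5) + G) = √(3 + G - 3*√5))
O(u(45)) - 1*701585 = √(3 + 1 - 3*√5) - 1*701585 = √(4 - 3*√5) - 701585 = -701585 + √(4 - 3*√5)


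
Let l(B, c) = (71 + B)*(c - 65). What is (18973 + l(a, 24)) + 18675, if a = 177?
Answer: 27480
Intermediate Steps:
l(B, c) = (-65 + c)*(71 + B) (l(B, c) = (71 + B)*(-65 + c) = (-65 + c)*(71 + B))
(18973 + l(a, 24)) + 18675 = (18973 + (-4615 - 65*177 + 71*24 + 177*24)) + 18675 = (18973 + (-4615 - 11505 + 1704 + 4248)) + 18675 = (18973 - 10168) + 18675 = 8805 + 18675 = 27480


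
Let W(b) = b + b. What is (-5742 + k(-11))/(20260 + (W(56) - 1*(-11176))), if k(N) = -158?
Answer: -1475/7887 ≈ -0.18702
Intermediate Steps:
W(b) = 2*b
(-5742 + k(-11))/(20260 + (W(56) - 1*(-11176))) = (-5742 - 158)/(20260 + (2*56 - 1*(-11176))) = -5900/(20260 + (112 + 11176)) = -5900/(20260 + 11288) = -5900/31548 = -5900*1/31548 = -1475/7887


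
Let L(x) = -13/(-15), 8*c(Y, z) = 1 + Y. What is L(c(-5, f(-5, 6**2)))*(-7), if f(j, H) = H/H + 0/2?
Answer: -91/15 ≈ -6.0667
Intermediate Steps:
f(j, H) = 1 (f(j, H) = 1 + 0*(1/2) = 1 + 0 = 1)
c(Y, z) = 1/8 + Y/8 (c(Y, z) = (1 + Y)/8 = 1/8 + Y/8)
L(x) = 13/15 (L(x) = -13*(-1/15) = 13/15)
L(c(-5, f(-5, 6**2)))*(-7) = (13/15)*(-7) = -91/15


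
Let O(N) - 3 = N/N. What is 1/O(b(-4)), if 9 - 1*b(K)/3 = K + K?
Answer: ¼ ≈ 0.25000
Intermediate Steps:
b(K) = 27 - 6*K (b(K) = 27 - 3*(K + K) = 27 - 6*K)
O(N) = 4 (O(N) = 3 + N/N = 3 + 1 = 4)
1/O(b(-4)) = 1/4 = ¼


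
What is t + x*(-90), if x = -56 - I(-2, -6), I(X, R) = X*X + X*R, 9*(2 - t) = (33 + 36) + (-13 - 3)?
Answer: 58285/9 ≈ 6476.1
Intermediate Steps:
t = -35/9 (t = 2 - ((33 + 36) + (-13 - 3))/9 = 2 - (69 - 16)/9 = 2 - ⅑*53 = 2 - 53/9 = -35/9 ≈ -3.8889)
I(X, R) = X² + R*X
x = -72 (x = -56 - (-2)*(-6 - 2) = -56 - (-2)*(-8) = -56 - 1*16 = -56 - 16 = -72)
t + x*(-90) = -35/9 - 72*(-90) = -35/9 + 6480 = 58285/9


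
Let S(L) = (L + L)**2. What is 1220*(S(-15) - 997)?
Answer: -118340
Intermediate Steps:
S(L) = 4*L**2 (S(L) = (2*L)**2 = 4*L**2)
1220*(S(-15) - 997) = 1220*(4*(-15)**2 - 997) = 1220*(4*225 - 997) = 1220*(900 - 997) = 1220*(-97) = -118340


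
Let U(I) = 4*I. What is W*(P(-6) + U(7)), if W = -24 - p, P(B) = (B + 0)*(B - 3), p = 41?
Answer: -5330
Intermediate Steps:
P(B) = B*(-3 + B)
W = -65 (W = -24 - 1*41 = -24 - 41 = -65)
W*(P(-6) + U(7)) = -65*(-6*(-3 - 6) + 4*7) = -65*(-6*(-9) + 28) = -65*(54 + 28) = -65*82 = -5330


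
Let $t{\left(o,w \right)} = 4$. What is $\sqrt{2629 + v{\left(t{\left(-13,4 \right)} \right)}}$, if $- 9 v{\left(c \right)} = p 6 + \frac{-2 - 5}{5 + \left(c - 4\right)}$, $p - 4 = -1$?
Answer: $\frac{\sqrt{591110}}{15} \approx 51.256$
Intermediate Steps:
$p = 3$ ($p = 4 - 1 = 3$)
$v{\left(c \right)} = -2 + \frac{7}{9 \left(1 + c\right)}$ ($v{\left(c \right)} = - \frac{3 \cdot 6 + \frac{-2 - 5}{5 + \left(c - 4\right)}}{9} = - \frac{18 - \frac{7}{5 + \left(-4 + c\right)}}{9} = - \frac{18 - \frac{7}{1 + c}}{9} = -2 + \frac{7}{9 \left(1 + c\right)}$)
$\sqrt{2629 + v{\left(t{\left(-13,4 \right)} \right)}} = \sqrt{2629 + \frac{-11 - 72}{9 \left(1 + 4\right)}} = \sqrt{2629 + \frac{-11 - 72}{9 \cdot 5}} = \sqrt{2629 + \frac{1}{9} \cdot \frac{1}{5} \left(-83\right)} = \sqrt{2629 - \frac{83}{45}} = \sqrt{\frac{118222}{45}} = \frac{\sqrt{591110}}{15}$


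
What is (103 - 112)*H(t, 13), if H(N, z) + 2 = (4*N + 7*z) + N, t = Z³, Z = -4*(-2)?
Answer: -23841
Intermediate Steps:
Z = 8
t = 512 (t = 8³ = 512)
H(N, z) = -2 + 5*N + 7*z (H(N, z) = -2 + ((4*N + 7*z) + N) = -2 + (5*N + 7*z) = -2 + 5*N + 7*z)
(103 - 112)*H(t, 13) = (103 - 112)*(-2 + 5*512 + 7*13) = -9*(-2 + 2560 + 91) = -9*2649 = -23841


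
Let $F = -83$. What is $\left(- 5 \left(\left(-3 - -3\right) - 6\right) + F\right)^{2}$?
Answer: $2809$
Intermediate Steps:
$\left(- 5 \left(\left(-3 - -3\right) - 6\right) + F\right)^{2} = \left(- 5 \left(\left(-3 - -3\right) - 6\right) - 83\right)^{2} = \left(- 5 \left(\left(-3 + 3\right) - 6\right) - 83\right)^{2} = \left(- 5 \left(0 - 6\right) - 83\right)^{2} = \left(\left(-5\right) \left(-6\right) - 83\right)^{2} = \left(30 - 83\right)^{2} = \left(-53\right)^{2} = 2809$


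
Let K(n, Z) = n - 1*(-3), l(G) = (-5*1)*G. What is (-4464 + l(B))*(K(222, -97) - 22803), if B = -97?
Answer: 89837862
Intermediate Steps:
l(G) = -5*G
K(n, Z) = 3 + n (K(n, Z) = n + 3 = 3 + n)
(-4464 + l(B))*(K(222, -97) - 22803) = (-4464 - 5*(-97))*((3 + 222) - 22803) = (-4464 + 485)*(225 - 22803) = -3979*(-22578) = 89837862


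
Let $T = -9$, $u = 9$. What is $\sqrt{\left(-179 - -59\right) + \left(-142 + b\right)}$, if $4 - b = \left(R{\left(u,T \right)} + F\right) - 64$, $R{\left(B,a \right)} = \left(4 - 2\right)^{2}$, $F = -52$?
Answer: $i \sqrt{146} \approx 12.083 i$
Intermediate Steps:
$R{\left(B,a \right)} = 4$ ($R{\left(B,a \right)} = 2^{2} = 4$)
$b = 116$ ($b = 4 - \left(\left(4 - 52\right) - 64\right) = 4 - \left(-48 - 64\right) = 4 - -112 = 4 + 112 = 116$)
$\sqrt{\left(-179 - -59\right) + \left(-142 + b\right)} = \sqrt{\left(-179 - -59\right) + \left(-142 + 116\right)} = \sqrt{\left(-179 + 59\right) - 26} = \sqrt{-120 - 26} = \sqrt{-146} = i \sqrt{146}$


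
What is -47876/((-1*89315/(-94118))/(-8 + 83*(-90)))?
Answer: 33695818405904/89315 ≈ 3.7727e+8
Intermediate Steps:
-47876/((-1*89315/(-94118))/(-8 + 83*(-90))) = -47876/((-89315*(-1/94118))/(-8 - 7470)) = -47876/((89315/94118)/(-7478)) = -47876/((89315/94118)*(-1/7478)) = -47876/(-89315/703814404) = -47876*(-703814404/89315) = 33695818405904/89315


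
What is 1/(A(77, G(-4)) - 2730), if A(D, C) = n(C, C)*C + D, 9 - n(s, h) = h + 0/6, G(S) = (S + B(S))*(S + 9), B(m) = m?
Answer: -1/4613 ≈ -0.00021678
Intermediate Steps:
G(S) = 2*S*(9 + S) (G(S) = (S + S)*(S + 9) = (2*S)*(9 + S) = 2*S*(9 + S))
n(s, h) = 9 - h (n(s, h) = 9 - (h + 0/6) = 9 - (h + 0*(1/6)) = 9 - (h + 0) = 9 - h)
A(D, C) = D + C*(9 - C) (A(D, C) = (9 - C)*C + D = C*(9 - C) + D = D + C*(9 - C))
1/(A(77, G(-4)) - 2730) = 1/((77 - 2*(-4)*(9 - 4)*(-9 + 2*(-4)*(9 - 4))) - 2730) = 1/((77 - 2*(-4)*5*(-9 + 2*(-4)*5)) - 2730) = 1/((77 - 1*(-40)*(-9 - 40)) - 2730) = 1/((77 - 1*(-40)*(-49)) - 2730) = 1/((77 - 1960) - 2730) = 1/(-1883 - 2730) = 1/(-4613) = -1/4613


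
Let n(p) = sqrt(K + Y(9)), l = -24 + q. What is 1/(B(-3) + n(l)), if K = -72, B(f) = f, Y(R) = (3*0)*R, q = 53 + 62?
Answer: -1/27 - 2*I*sqrt(2)/27 ≈ -0.037037 - 0.10476*I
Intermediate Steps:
q = 115
Y(R) = 0 (Y(R) = 0*R = 0)
l = 91 (l = -24 + 115 = 91)
n(p) = 6*I*sqrt(2) (n(p) = sqrt(-72 + 0) = sqrt(-72) = 6*I*sqrt(2))
1/(B(-3) + n(l)) = 1/(-3 + 6*I*sqrt(2))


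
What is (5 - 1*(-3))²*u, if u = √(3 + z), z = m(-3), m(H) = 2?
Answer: 64*√5 ≈ 143.11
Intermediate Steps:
z = 2
u = √5 (u = √(3 + 2) = √5 ≈ 2.2361)
(5 - 1*(-3))²*u = (5 - 1*(-3))²*√5 = (5 + 3)²*√5 = 8²*√5 = 64*√5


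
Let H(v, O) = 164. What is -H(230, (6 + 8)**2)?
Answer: -164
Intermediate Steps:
-H(230, (6 + 8)**2) = -1*164 = -164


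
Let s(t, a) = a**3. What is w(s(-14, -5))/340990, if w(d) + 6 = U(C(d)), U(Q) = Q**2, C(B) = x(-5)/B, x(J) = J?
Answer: -3749/213118750 ≈ -1.7591e-5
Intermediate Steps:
C(B) = -5/B
w(d) = -6 + 25/d**2 (w(d) = -6 + (-5/d)**2 = -6 + 25/d**2)
w(s(-14, -5))/340990 = (-6 + 25/((-5)**3)**2)/340990 = (-6 + 25/(-125)**2)*(1/340990) = (-6 + 25*(1/15625))*(1/340990) = (-6 + 1/625)*(1/340990) = -3749/625*1/340990 = -3749/213118750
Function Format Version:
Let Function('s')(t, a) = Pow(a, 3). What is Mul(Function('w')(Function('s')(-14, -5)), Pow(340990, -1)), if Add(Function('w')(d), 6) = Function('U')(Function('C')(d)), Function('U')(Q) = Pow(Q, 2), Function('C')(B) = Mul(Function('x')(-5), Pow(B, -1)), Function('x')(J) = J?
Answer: Rational(-3749, 213118750) ≈ -1.7591e-5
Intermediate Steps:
Function('C')(B) = Mul(-5, Pow(B, -1))
Function('w')(d) = Add(-6, Mul(25, Pow(d, -2))) (Function('w')(d) = Add(-6, Pow(Mul(-5, Pow(d, -1)), 2)) = Add(-6, Mul(25, Pow(d, -2))))
Mul(Function('w')(Function('s')(-14, -5)), Pow(340990, -1)) = Mul(Add(-6, Mul(25, Pow(Pow(-5, 3), -2))), Pow(340990, -1)) = Mul(Add(-6, Mul(25, Pow(-125, -2))), Rational(1, 340990)) = Mul(Add(-6, Mul(25, Rational(1, 15625))), Rational(1, 340990)) = Mul(Add(-6, Rational(1, 625)), Rational(1, 340990)) = Mul(Rational(-3749, 625), Rational(1, 340990)) = Rational(-3749, 213118750)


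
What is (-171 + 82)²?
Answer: 7921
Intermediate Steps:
(-171 + 82)² = (-89)² = 7921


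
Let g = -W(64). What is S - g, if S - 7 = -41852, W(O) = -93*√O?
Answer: -42589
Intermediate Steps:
S = -41845 (S = 7 - 41852 = -41845)
g = 744 (g = -(-93)*√64 = -(-93)*8 = -1*(-744) = 744)
S - g = -41845 - 1*744 = -41845 - 744 = -42589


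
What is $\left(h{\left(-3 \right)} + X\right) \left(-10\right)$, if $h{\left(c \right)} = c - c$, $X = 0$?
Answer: $0$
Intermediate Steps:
$h{\left(c \right)} = 0$
$\left(h{\left(-3 \right)} + X\right) \left(-10\right) = \left(0 + 0\right) \left(-10\right) = 0 \left(-10\right) = 0$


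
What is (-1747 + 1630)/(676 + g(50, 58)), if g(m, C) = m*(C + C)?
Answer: -117/6476 ≈ -0.018067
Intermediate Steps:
g(m, C) = 2*C*m (g(m, C) = m*(2*C) = 2*C*m)
(-1747 + 1630)/(676 + g(50, 58)) = (-1747 + 1630)/(676 + 2*58*50) = -117/(676 + 5800) = -117/6476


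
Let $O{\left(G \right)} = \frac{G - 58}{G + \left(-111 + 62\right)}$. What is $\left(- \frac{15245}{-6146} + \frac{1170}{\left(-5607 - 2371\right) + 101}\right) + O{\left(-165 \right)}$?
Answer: $\frac{8738802749}{2590044247} \approx 3.374$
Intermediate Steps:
$O{\left(G \right)} = \frac{-58 + G}{-49 + G}$ ($O{\left(G \right)} = \frac{-58 + G}{G - 49} = \frac{-58 + G}{-49 + G}$)
$\left(- \frac{15245}{-6146} + \frac{1170}{\left(-5607 - 2371\right) + 101}\right) + O{\left(-165 \right)} = \left(- \frac{15245}{-6146} + \frac{1170}{\left(-5607 - 2371\right) + 101}\right) + \frac{-58 - 165}{-49 - 165} = \left(\left(-15245\right) \left(- \frac{1}{6146}\right) + \frac{1170}{-7978 + 101}\right) + \frac{1}{-214} \left(-223\right) = \left(\frac{15245}{6146} + \frac{1170}{-7877}\right) - - \frac{223}{214} = \left(\frac{15245}{6146} + 1170 \left(- \frac{1}{7877}\right)\right) + \frac{223}{214} = \left(\frac{15245}{6146} - \frac{1170}{7877}\right) + \frac{223}{214} = \frac{112894045}{48412042} + \frac{223}{214} = \frac{8738802749}{2590044247}$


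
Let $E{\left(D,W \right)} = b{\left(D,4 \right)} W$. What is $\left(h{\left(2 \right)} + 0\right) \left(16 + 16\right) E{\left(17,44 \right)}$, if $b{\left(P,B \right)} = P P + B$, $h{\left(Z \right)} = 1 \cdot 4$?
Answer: $1650176$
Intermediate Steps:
$h{\left(Z \right)} = 4$
$b{\left(P,B \right)} = B + P^{2}$ ($b{\left(P,B \right)} = P^{2} + B = B + P^{2}$)
$E{\left(D,W \right)} = W \left(4 + D^{2}\right)$ ($E{\left(D,W \right)} = \left(4 + D^{2}\right) W = W \left(4 + D^{2}\right)$)
$\left(h{\left(2 \right)} + 0\right) \left(16 + 16\right) E{\left(17,44 \right)} = \left(4 + 0\right) \left(16 + 16\right) 44 \left(4 + 17^{2}\right) = 4 \cdot 32 \cdot 44 \left(4 + 289\right) = 128 \cdot 44 \cdot 293 = 128 \cdot 12892 = 1650176$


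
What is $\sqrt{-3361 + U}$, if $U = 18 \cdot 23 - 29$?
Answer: $4 i \sqrt{186} \approx 54.553 i$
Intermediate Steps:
$U = 385$ ($U = 414 - 29 = 385$)
$\sqrt{-3361 + U} = \sqrt{-3361 + 385} = \sqrt{-2976} = 4 i \sqrt{186}$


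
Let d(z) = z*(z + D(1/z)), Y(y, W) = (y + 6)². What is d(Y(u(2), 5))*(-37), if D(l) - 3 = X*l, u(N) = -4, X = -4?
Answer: -888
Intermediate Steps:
Y(y, W) = (6 + y)²
D(l) = 3 - 4*l
d(z) = z*(3 + z - 4/z) (d(z) = z*(z + (3 - 4/z)) = z*(3 + z - 4/z))
d(Y(u(2), 5))*(-37) = (-4 + ((6 - 4)²)² + 3*(6 - 4)²)*(-37) = (-4 + (2²)² + 3*2²)*(-37) = (-4 + 4² + 3*4)*(-37) = (-4 + 16 + 12)*(-37) = 24*(-37) = -888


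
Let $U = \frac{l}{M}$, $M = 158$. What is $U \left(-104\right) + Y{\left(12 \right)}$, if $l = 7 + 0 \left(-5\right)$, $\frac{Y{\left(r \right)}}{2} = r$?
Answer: $\frac{1532}{79} \approx 19.392$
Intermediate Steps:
$Y{\left(r \right)} = 2 r$
$l = 7$ ($l = 7 + 0 = 7$)
$U = \frac{7}{158} \approx 0.044304$
$U \left(-104\right) + Y{\left(12 \right)} = \frac{7}{158} \left(-104\right) + 2 \cdot 12 = - \frac{364}{79} + 24 = \frac{1532}{79}$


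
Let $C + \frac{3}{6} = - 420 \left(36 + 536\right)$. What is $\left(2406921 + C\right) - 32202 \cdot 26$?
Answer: $\frac{2658857}{2} \approx 1.3294 \cdot 10^{6}$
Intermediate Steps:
$C = - \frac{480481}{2}$ ($C = - \frac{1}{2} - 420 \left(36 + 536\right) = - \frac{1}{2} - 240240 = - \frac{480481}{2} \approx -2.4024 \cdot 10^{5}$)
$\left(2406921 + C\right) - 32202 \cdot 26 = \left(2406921 - \frac{480481}{2}\right) - 32202 \cdot 26 = \frac{4333361}{2} - 837252 = \frac{2658857}{2}$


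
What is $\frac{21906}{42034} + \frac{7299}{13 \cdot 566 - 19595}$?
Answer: $- \frac{6457074}{85728343} \approx -0.07532$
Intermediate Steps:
$\frac{21906}{42034} + \frac{7299}{13 \cdot 566 - 19595} = 21906 \cdot \frac{1}{42034} + \frac{7299}{7358 - 19595} = \frac{10953}{21017} + \frac{7299}{-12237} = \frac{10953}{21017} + 7299 \left(- \frac{1}{12237}\right) = \frac{10953}{21017} - \frac{2433}{4079} = - \frac{6457074}{85728343}$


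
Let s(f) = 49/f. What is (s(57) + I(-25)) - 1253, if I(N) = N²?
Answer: -35747/57 ≈ -627.14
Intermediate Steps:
(s(57) + I(-25)) - 1253 = (49/57 + (-25)²) - 1253 = (49*(1/57) + 625) - 1253 = (49/57 + 625) - 1253 = 35674/57 - 1253 = -35747/57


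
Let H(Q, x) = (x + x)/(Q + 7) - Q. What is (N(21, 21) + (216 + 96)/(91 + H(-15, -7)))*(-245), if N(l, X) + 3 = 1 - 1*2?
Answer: 116620/431 ≈ 270.58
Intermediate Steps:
H(Q, x) = -Q + 2*x/(7 + Q) (H(Q, x) = (2*x)/(7 + Q) - Q = 2*x/(7 + Q) - Q = -Q + 2*x/(7 + Q))
N(l, X) = -4 (N(l, X) = -3 + (1 - 1*2) = -3 + (1 - 2) = -3 - 1 = -4)
(N(21, 21) + (216 + 96)/(91 + H(-15, -7)))*(-245) = (-4 + (216 + 96)/(91 + (-1*(-15)² - 7*(-15) + 2*(-7))/(7 - 15)))*(-245) = (-4 + 312/(91 + (-1*225 + 105 - 14)/(-8)))*(-245) = (-4 + 312/(91 - (-225 + 105 - 14)/8))*(-245) = (-4 + 312/(91 - ⅛*(-134)))*(-245) = (-4 + 312/(91 + 67/4))*(-245) = (-4 + 312/(431/4))*(-245) = (-4 + 312*(4/431))*(-245) = (-4 + 1248/431)*(-245) = -476/431*(-245) = 116620/431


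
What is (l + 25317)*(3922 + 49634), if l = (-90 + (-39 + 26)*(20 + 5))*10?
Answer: 1133619852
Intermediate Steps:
l = -4150 (l = (-90 - 13*25)*10 = (-90 - 325)*10 = -415*10 = -4150)
(l + 25317)*(3922 + 49634) = (-4150 + 25317)*(3922 + 49634) = 21167*53556 = 1133619852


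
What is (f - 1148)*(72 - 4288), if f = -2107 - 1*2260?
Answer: 23251240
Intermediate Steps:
f = -4367 (f = -2107 - 2260 = -4367)
(f - 1148)*(72 - 4288) = (-4367 - 1148)*(72 - 4288) = -5515*(-4216) = 23251240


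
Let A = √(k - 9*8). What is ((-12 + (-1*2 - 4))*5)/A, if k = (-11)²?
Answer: -90/7 ≈ -12.857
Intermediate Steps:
k = 121
A = 7 (A = √(121 - 9*8) = √(121 - 72) = √49 = 7)
((-12 + (-1*2 - 4))*5)/A = ((-12 + (-1*2 - 4))*5)/7 = ((-12 + (-2 - 4))*5)*(⅐) = ((-12 - 6)*5)*(⅐) = -18*5*(⅐) = -90*⅐ = -90/7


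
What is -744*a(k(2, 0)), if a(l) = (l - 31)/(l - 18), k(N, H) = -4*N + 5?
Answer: -8432/7 ≈ -1204.6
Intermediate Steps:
k(N, H) = 5 - 4*N
a(l) = (-31 + l)/(-18 + l)
-744*a(k(2, 0)) = -744*(-31 + (5 - 4*2))/(-18 + (5 - 4*2)) = -744*(-31 + (5 - 8))/(-18 + (5 - 8)) = -744*(-31 - 3)/(-18 - 3) = -744*(-34)/(-21) = -(-248)*(-34)/7 = -744*34/21 = -8432/7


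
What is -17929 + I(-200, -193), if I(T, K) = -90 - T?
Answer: -17819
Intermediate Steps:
-17929 + I(-200, -193) = -17929 + (-90 - 1*(-200)) = -17929 + (-90 + 200) = -17929 + 110 = -17819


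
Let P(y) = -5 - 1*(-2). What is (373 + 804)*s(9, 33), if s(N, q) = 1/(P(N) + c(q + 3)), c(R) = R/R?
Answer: -1177/2 ≈ -588.50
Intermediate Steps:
P(y) = -3 (P(y) = -5 + 2 = -3)
c(R) = 1
s(N, q) = -½ (s(N, q) = 1/(-3 + 1) = 1/(-2) = -½)
(373 + 804)*s(9, 33) = (373 + 804)*(-½) = 1177*(-½) = -1177/2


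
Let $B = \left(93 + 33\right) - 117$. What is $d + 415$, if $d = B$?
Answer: $424$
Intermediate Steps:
$B = 9$ ($B = 126 - 117 = 9$)
$d = 9$
$d + 415 = 9 + 415 = 424$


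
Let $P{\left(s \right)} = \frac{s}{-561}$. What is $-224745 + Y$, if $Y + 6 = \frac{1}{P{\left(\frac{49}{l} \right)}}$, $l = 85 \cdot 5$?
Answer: $- \frac{11251224}{49} \approx -2.2962 \cdot 10^{5}$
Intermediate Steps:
$l = 425$
$P{\left(s \right)} = - \frac{s}{561}$ ($P{\left(s \right)} = s \left(- \frac{1}{561}\right) = - \frac{s}{561}$)
$Y = - \frac{238719}{49}$ ($Y = -6 + \frac{1}{\left(- \frac{1}{561}\right) \frac{49}{425}} = -6 + \frac{1}{- \frac{49}{238425}} = -6 - \frac{238425}{49} = - \frac{238719}{49} \approx -4871.8$)
$-224745 + Y = -224745 - \frac{238719}{49} = - \frac{11251224}{49}$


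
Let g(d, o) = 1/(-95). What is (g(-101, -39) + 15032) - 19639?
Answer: -437666/95 ≈ -4607.0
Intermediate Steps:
g(d, o) = -1/95
(g(-101, -39) + 15032) - 19639 = (-1/95 + 15032) - 19639 = 1428039/95 - 19639 = -437666/95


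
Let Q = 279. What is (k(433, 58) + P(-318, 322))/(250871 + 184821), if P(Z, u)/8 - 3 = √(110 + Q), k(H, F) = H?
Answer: 457/435692 + 2*√389/108923 ≈ 0.0014111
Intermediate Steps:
P(Z, u) = 24 + 8*√389 (P(Z, u) = 24 + 8*√(110 + 279) = 24 + 8*√389)
(k(433, 58) + P(-318, 322))/(250871 + 184821) = (433 + (24 + 8*√389))/(250871 + 184821) = (457 + 8*√389)/435692 = (457 + 8*√389)*(1/435692) = 457/435692 + 2*√389/108923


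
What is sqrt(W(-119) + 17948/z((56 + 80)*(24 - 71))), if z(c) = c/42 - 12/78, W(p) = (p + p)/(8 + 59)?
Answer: 2*I*sqrt(58897715660665)/1393265 ≈ 11.017*I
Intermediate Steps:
W(p) = 2*p/67 (W(p) = (2*p)/67 = (2*p)*(1/67) = 2*p/67)
z(c) = -2/13 + c/42 (z(c) = c*(1/42) - 12*1/78 = c/42 - 2/13 = -2/13 + c/42)
sqrt(W(-119) + 17948/z((56 + 80)*(24 - 71))) = sqrt((2/67)*(-119) + 17948/(-2/13 + ((56 + 80)*(24 - 71))/42)) = sqrt(-238/67 + 17948/(-2/13 + (136*(-47))/42)) = sqrt(-238/67 + 17948/(-2/13 + (1/42)*(-6392))) = sqrt(-238/67 + 17948/(-2/13 - 3196/21)) = sqrt(-238/67 + 17948/(-41590/273)) = sqrt(-238/67 + 17948*(-273/41590)) = sqrt(-238/67 - 2449902/20795) = sqrt(-169092644/1393265) = 2*I*sqrt(58897715660665)/1393265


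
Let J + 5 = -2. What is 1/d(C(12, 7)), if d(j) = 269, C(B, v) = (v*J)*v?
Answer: 1/269 ≈ 0.0037175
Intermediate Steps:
J = -7 (J = -5 - 2 = -7)
C(B, v) = -7*v**2 (C(B, v) = (v*(-7))*v = (-7*v)*v = -7*v**2)
1/d(C(12, 7)) = 1/269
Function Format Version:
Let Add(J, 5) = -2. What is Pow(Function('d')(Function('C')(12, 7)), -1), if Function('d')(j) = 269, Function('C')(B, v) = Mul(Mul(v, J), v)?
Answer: Rational(1, 269) ≈ 0.0037175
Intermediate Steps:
J = -7 (J = Add(-5, -2) = -7)
Function('C')(B, v) = Mul(-7, Pow(v, 2)) (Function('C')(B, v) = Mul(Mul(v, -7), v) = Mul(Mul(-7, v), v) = Mul(-7, Pow(v, 2)))
Pow(Function('d')(Function('C')(12, 7)), -1) = Pow(269, -1) = Rational(1, 269)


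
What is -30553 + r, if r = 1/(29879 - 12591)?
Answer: -528200263/17288 ≈ -30553.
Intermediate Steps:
r = 1/17288 ≈ 5.7844e-5
-30553 + r = -30553 + 1/17288 = -528200263/17288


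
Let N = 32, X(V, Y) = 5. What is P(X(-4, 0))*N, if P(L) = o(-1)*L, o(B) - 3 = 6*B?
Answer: -480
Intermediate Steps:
o(B) = 3 + 6*B
P(L) = -3*L (P(L) = (3 + 6*(-1))*L = (3 - 6)*L = -3*L)
P(X(-4, 0))*N = -3*5*32 = -15*32 = -480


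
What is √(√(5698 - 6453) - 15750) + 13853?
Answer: 13853 + √(-15750 + I*√755) ≈ 13853.0 + 125.5*I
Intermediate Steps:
√(√(5698 - 6453) - 15750) + 13853 = √(√(-755) - 15750) + 13853 = √(I*√755 - 15750) + 13853 = √(-15750 + I*√755) + 13853 = 13853 + √(-15750 + I*√755)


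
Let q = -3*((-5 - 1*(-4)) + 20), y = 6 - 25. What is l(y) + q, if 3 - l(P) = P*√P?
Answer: -54 + 19*I*√19 ≈ -54.0 + 82.819*I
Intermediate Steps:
y = -19
l(P) = 3 - P^(3/2) (l(P) = 3 - P*√P = 3 - P^(3/2))
q = -57 (q = -3*((-5 + 4) + 20) = -3*(-1 + 20) = -3*19 = -57)
l(y) + q = (3 - (-19)^(3/2)) - 57 = (3 - (-19)*I*√19) - 57 = (3 + 19*I*√19) - 57 = -54 + 19*I*√19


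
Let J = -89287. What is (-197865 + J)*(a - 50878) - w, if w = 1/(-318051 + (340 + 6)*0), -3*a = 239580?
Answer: 11940168285554977/318051 ≈ 3.7542e+10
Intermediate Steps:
a = -79860 (a = -⅓*239580 = -79860)
w = -1/318051 (w = 1/(-318051 + 346*0) = 1/(-318051 + 0) = 1/(-318051) = -1/318051 ≈ -3.1441e-6)
(-197865 + J)*(a - 50878) - w = (-197865 - 89287)*(-79860 - 50878) - 1*(-1/318051) = -287152*(-130738) + 1/318051 = 37541678176 + 1/318051 = 11940168285554977/318051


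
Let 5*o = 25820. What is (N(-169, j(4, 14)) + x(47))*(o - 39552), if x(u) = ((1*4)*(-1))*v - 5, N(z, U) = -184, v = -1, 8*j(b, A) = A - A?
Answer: 6361780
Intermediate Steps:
o = 5164 (o = (⅕)*25820 = 5164)
j(b, A) = 0 (j(b, A) = (A - A)/8 = (⅛)*0 = 0)
x(u) = -1 (x(u) = ((1*4)*(-1))*(-1) - 5 = (4*(-1))*(-1) - 5 = -4*(-1) - 5 = 4 - 5 = -1)
(N(-169, j(4, 14)) + x(47))*(o - 39552) = (-184 - 1)*(5164 - 39552) = -185*(-34388) = 6361780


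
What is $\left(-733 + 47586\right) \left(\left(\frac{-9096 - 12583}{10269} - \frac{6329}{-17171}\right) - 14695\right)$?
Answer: $- \frac{106413465646729}{154539} \approx -6.8859 \cdot 10^{8}$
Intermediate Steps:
$\left(-733 + 47586\right) \left(\left(\frac{-9096 - 12583}{10269} - \frac{6329}{-17171}\right) - 14695\right) = 46853 \left(\left(\left(-9096 - 12583\right) \frac{1}{10269} - - \frac{6329}{17171}\right) - 14695\right) = 46853 \left(\left(\left(-21679\right) \frac{1}{10269} + \frac{6329}{17171}\right) - 14695\right) = 46853 \left(\left(- \frac{19}{9} + \frac{6329}{17171}\right) - 14695\right) = 46853 \left(- \frac{269288}{154539} - 14695\right) = 46853 \left(- \frac{2271219893}{154539}\right) = - \frac{106413465646729}{154539}$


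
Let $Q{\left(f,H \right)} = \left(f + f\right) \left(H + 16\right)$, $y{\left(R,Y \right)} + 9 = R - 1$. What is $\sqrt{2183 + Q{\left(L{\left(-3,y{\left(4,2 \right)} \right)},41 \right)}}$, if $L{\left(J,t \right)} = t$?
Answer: $\sqrt{1499} \approx 38.717$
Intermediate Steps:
$y{\left(R,Y \right)} = -10 + R$ ($y{\left(R,Y \right)} = -9 + \left(R - 1\right) = -9 + \left(-1 + R\right) = -10 + R$)
$Q{\left(f,H \right)} = 2 f \left(16 + H\right)$
$\sqrt{2183 + Q{\left(L{\left(-3,y{\left(4,2 \right)} \right)},41 \right)}} = \sqrt{2183 + 2 \left(-10 + 4\right) \left(16 + 41\right)} = \sqrt{2183 + 2 \left(-6\right) 57} = \sqrt{2183 - 684} = \sqrt{1499}$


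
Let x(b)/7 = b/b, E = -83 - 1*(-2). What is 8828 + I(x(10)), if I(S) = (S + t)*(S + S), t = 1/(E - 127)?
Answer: 928297/104 ≈ 8925.9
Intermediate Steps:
E = -81 (E = -83 + 2 = -81)
x(b) = 7 (x(b) = 7*(b/b) = 7*1 = 7)
t = -1/208 (t = 1/(-81 - 127) = 1/(-208) = -1/208 ≈ -0.0048077)
I(S) = 2*S*(-1/208 + S) (I(S) = (S - 1/208)*(S + S) = (-1/208 + S)*(2*S) = 2*S*(-1/208 + S))
8828 + I(x(10)) = 8828 + (1/104)*7*(-1 + 208*7) = 8828 + (1/104)*7*(-1 + 1456) = 8828 + (1/104)*7*1455 = 8828 + 10185/104 = 928297/104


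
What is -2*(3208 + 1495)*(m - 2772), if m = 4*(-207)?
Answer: 33861600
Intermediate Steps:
m = -828
-2*(3208 + 1495)*(m - 2772) = -2*(3208 + 1495)*(-828 - 2772) = -9406*(-3600) = -2*(-16930800) = 33861600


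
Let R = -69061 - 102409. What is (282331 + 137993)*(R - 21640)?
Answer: -81168767640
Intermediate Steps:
R = -171470
(282331 + 137993)*(R - 21640) = (282331 + 137993)*(-171470 - 21640) = 420324*(-193110) = -81168767640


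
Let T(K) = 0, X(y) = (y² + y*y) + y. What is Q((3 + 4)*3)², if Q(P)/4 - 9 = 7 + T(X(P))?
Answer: 4096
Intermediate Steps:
X(y) = y + 2*y² (X(y) = (y² + y²) + y = 2*y² + y = y + 2*y²)
Q(P) = 64 (Q(P) = 36 + 4*(7 + 0) = 36 + 4*7 = 36 + 28 = 64)
Q((3 + 4)*3)² = 64² = 4096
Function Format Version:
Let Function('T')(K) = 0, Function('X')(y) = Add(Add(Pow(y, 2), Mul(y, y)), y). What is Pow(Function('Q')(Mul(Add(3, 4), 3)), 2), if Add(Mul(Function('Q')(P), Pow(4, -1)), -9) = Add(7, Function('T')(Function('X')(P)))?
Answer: 4096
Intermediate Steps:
Function('X')(y) = Add(y, Mul(2, Pow(y, 2))) (Function('X')(y) = Add(Add(Pow(y, 2), Pow(y, 2)), y) = Add(Mul(2, Pow(y, 2)), y) = Add(y, Mul(2, Pow(y, 2))))
Function('Q')(P) = 64 (Function('Q')(P) = Add(36, Mul(4, Add(7, 0))) = Add(36, Mul(4, 7)) = Add(36, 28) = 64)
Pow(Function('Q')(Mul(Add(3, 4), 3)), 2) = Pow(64, 2) = 4096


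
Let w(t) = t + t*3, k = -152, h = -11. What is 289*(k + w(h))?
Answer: -56644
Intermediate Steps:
w(t) = 4*t (w(t) = t + 3*t = 4*t)
289*(k + w(h)) = 289*(-152 + 4*(-11)) = 289*(-152 - 44) = 289*(-196) = -56644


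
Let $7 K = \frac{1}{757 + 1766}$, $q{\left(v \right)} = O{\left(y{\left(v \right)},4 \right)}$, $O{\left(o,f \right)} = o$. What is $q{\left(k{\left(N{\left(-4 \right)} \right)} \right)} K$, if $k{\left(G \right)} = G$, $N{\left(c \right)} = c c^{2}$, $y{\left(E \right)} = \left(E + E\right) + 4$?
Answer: $- \frac{124}{17661} \approx -0.0070211$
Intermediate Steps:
$y{\left(E \right)} = 4 + 2 E$ ($y{\left(E \right)} = 2 E + 4 = 4 + 2 E$)
$N{\left(c \right)} = c^{3}$
$q{\left(v \right)} = 4 + 2 v$
$K = \frac{1}{17661}$ ($K = \frac{1}{7 \left(757 + 1766\right)} = \frac{1}{7 \cdot 2523} = \frac{1}{7} \cdot \frac{1}{2523} = \frac{1}{17661} \approx 5.6622 \cdot 10^{-5}$)
$q{\left(k{\left(N{\left(-4 \right)} \right)} \right)} K = \left(4 + 2 \left(-4\right)^{3}\right) \frac{1}{17661} = \left(4 + 2 \left(-64\right)\right) \frac{1}{17661} = \left(4 - 128\right) \frac{1}{17661} = \left(-124\right) \frac{1}{17661} = - \frac{124}{17661}$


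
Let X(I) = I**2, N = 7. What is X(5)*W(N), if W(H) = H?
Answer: 175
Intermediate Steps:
X(5)*W(N) = 5**2*7 = 25*7 = 175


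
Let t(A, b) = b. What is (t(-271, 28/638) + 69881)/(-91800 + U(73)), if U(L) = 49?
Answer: -22292053/29268569 ≈ -0.76164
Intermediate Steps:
(t(-271, 28/638) + 69881)/(-91800 + U(73)) = (28/638 + 69881)/(-91800 + 49) = (28*(1/638) + 69881)/(-91751) = (14/319 + 69881)*(-1/91751) = (22292053/319)*(-1/91751) = -22292053/29268569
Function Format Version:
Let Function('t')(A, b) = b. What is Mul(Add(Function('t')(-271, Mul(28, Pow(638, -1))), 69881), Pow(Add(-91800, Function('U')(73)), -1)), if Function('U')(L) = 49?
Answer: Rational(-22292053, 29268569) ≈ -0.76164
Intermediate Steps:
Mul(Add(Function('t')(-271, Mul(28, Pow(638, -1))), 69881), Pow(Add(-91800, Function('U')(73)), -1)) = Mul(Add(Mul(28, Pow(638, -1)), 69881), Pow(Add(-91800, 49), -1)) = Mul(Add(Mul(28, Rational(1, 638)), 69881), Pow(-91751, -1)) = Mul(Add(Rational(14, 319), 69881), Rational(-1, 91751)) = Mul(Rational(22292053, 319), Rational(-1, 91751)) = Rational(-22292053, 29268569)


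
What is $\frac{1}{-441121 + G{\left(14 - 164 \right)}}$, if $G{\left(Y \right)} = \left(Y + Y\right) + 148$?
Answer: $- \frac{1}{441273} \approx -2.2662 \cdot 10^{-6}$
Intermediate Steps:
$G{\left(Y \right)} = 148 + 2 Y$ ($G{\left(Y \right)} = 2 Y + 148 = 148 + 2 Y$)
$\frac{1}{-441121 + G{\left(14 - 164 \right)}} = \frac{1}{-441121 + \left(148 + 2 \left(14 - 164\right)\right)} = \frac{1}{-441121 + \left(148 + 2 \left(-150\right)\right)} = \frac{1}{-441121 + \left(148 - 300\right)} = \frac{1}{-441121 - 152} = \frac{1}{-441273} = - \frac{1}{441273}$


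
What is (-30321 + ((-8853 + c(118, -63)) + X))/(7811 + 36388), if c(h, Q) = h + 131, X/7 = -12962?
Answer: -129659/44199 ≈ -2.9335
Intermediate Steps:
X = -90734 (X = 7*(-12962) = -90734)
c(h, Q) = 131 + h
(-30321 + ((-8853 + c(118, -63)) + X))/(7811 + 36388) = (-30321 + ((-8853 + (131 + 118)) - 90734))/(7811 + 36388) = (-30321 + ((-8853 + 249) - 90734))/44199 = (-30321 + (-8604 - 90734))*(1/44199) = (-30321 - 99338)*(1/44199) = -129659*1/44199 = -129659/44199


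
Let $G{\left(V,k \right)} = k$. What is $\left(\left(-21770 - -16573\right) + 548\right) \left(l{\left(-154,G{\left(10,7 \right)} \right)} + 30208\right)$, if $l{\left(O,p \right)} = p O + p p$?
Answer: $-135653171$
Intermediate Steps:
$l{\left(O,p \right)} = p^{2} + O p$ ($l{\left(O,p \right)} = O p + p^{2} = p^{2} + O p$)
$\left(\left(-21770 - -16573\right) + 548\right) \left(l{\left(-154,G{\left(10,7 \right)} \right)} + 30208\right) = \left(\left(-21770 - -16573\right) + 548\right) \left(7 \left(-154 + 7\right) + 30208\right) = \left(\left(-21770 + 16573\right) + 548\right) \left(7 \left(-147\right) + 30208\right) = \left(-5197 + 548\right) \left(-1029 + 30208\right) = \left(-4649\right) 29179 = -135653171$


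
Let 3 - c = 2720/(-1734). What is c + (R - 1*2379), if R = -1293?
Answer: -187039/51 ≈ -3667.4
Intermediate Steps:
c = 233/51 (c = 3 - 2720/(-1734) = 3 - 2720*(-1)/1734 = 3 - 1*(-80/51) = 3 + 80/51 = 233/51 ≈ 4.5686)
c + (R - 1*2379) = 233/51 + (-1293 - 1*2379) = 233/51 + (-1293 - 2379) = 233/51 - 3672 = -187039/51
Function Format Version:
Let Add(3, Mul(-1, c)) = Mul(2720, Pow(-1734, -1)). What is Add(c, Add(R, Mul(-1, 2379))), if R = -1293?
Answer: Rational(-187039, 51) ≈ -3667.4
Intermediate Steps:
c = Rational(233, 51) (c = Add(3, Mul(-1, Mul(2720, Pow(-1734, -1)))) = Add(3, Mul(-1, Mul(2720, Rational(-1, 1734)))) = Add(3, Mul(-1, Rational(-80, 51))) = Add(3, Rational(80, 51)) = Rational(233, 51) ≈ 4.5686)
Add(c, Add(R, Mul(-1, 2379))) = Add(Rational(233, 51), Add(-1293, Mul(-1, 2379))) = Add(Rational(233, 51), Add(-1293, -2379)) = Add(Rational(233, 51), -3672) = Rational(-187039, 51)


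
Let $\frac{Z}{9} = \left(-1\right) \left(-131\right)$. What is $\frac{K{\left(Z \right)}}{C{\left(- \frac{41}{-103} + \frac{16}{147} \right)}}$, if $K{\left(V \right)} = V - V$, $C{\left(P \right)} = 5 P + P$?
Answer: $0$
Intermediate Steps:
$Z = 1179$ ($Z = 9 \left(\left(-1\right) \left(-131\right)\right) = 9 \cdot 131 = 1179$)
$C{\left(P \right)} = 6 P$
$K{\left(V \right)} = 0$
$\frac{K{\left(Z \right)}}{C{\left(- \frac{41}{-103} + \frac{16}{147} \right)}} = \frac{0}{6 \left(- \frac{41}{-103} + \frac{16}{147}\right)} = \frac{0}{6 \left(\left(-41\right) \left(- \frac{1}{103}\right) + 16 \cdot \frac{1}{147}\right)} = \frac{0}{6 \left(\frac{41}{103} + \frac{16}{147}\right)} = \frac{0}{6 \cdot \frac{7675}{15141}} = \frac{0}{\frac{15350}{5047}} = 0 \cdot \frac{5047}{15350} = 0$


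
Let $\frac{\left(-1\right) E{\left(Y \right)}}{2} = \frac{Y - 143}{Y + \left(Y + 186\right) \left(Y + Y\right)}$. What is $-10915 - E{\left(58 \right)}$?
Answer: $- \frac{154785700}{14181} \approx -10915.0$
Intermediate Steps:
$E{\left(Y \right)} = - \frac{2 \left(-143 + Y\right)}{Y + 2 Y \left(186 + Y\right)}$ ($E{\left(Y \right)} = - 2 \frac{Y - 143}{Y + \left(Y + 186\right) \left(Y + Y\right)} = - 2 \frac{-143 + Y}{Y + \left(186 + Y\right) 2 Y} = - 2 \frac{-143 + Y}{Y + 2 Y \left(186 + Y\right)} = - \frac{2 \left(-143 + Y\right)}{Y + 2 Y \left(186 + Y\right)}$)
$-10915 - E{\left(58 \right)} = -10915 - \frac{2 \left(143 - 58\right)}{58 \left(373 + 2 \cdot 58\right)} = -10915 - 2 \cdot \frac{1}{58} \frac{1}{373 + 116} \left(143 - 58\right) = -10915 - 2 \cdot \frac{1}{58} \cdot \frac{1}{489} \cdot 85 = -10915 - \frac{85}{14181} = - \frac{154785700}{14181}$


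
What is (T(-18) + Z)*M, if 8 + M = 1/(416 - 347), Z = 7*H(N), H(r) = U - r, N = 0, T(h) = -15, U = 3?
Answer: -1102/23 ≈ -47.913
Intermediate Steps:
H(r) = 3 - r
Z = 21 (Z = 7*(3 - 1*0) = 7*(3 + 0) = 7*3 = 21)
M = -551/69 (M = -8 + 1/(416 - 347) = -8 + 1/69 = -551/69 ≈ -7.9855)
(T(-18) + Z)*M = (-15 + 21)*(-551/69) = 6*(-551/69) = -1102/23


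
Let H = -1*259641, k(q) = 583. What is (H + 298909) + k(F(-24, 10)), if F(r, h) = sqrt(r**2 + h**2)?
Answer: 39851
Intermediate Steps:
F(r, h) = sqrt(h**2 + r**2)
H = -259641
(H + 298909) + k(F(-24, 10)) = (-259641 + 298909) + 583 = 39268 + 583 = 39851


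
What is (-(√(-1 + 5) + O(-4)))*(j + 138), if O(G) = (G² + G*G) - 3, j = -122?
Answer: -496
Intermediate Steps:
O(G) = -3 + 2*G² (O(G) = (G² + G²) - 3 = 2*G² - 3 = -3 + 2*G²)
(-(√(-1 + 5) + O(-4)))*(j + 138) = (-(√(-1 + 5) + (-3 + 2*(-4)²)))*(-122 + 138) = -(√4 + (-3 + 2*16))*16 = -(2 + (-3 + 32))*16 = -(2 + 29)*16 = -1*31*16 = -31*16 = -496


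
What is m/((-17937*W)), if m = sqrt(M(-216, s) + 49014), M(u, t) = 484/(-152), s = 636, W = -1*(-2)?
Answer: -sqrt(70771618)/1363212 ≈ -0.0061712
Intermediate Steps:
W = 2
M(u, t) = -121/38 (M(u, t) = 484*(-1/152) = -121/38)
m = sqrt(70771618)/38 (m = sqrt(-121/38 + 49014) = sqrt(1862411/38) = sqrt(70771618)/38 ≈ 221.38)
m/((-17937*W)) = (sqrt(70771618)/38)/((-17937*2)) = (sqrt(70771618)/38)/(-35874) = (sqrt(70771618)/38)*(-1/35874) = -sqrt(70771618)/1363212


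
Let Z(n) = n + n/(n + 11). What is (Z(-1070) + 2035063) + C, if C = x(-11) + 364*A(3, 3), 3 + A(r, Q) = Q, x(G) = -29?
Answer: 2153968946/1059 ≈ 2.0340e+6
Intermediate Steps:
A(r, Q) = -3 + Q
Z(n) = n + n/(11 + n)
C = -29 (C = -29 + 364*(-3 + 3) = -29 + 364*0 = -29 + 0 = -29)
(Z(-1070) + 2035063) + C = (-1070*(12 - 1070)/(11 - 1070) + 2035063) - 29 = (-1070*(-1058)/(-1059) + 2035063) - 29 = (-1070*(-1/1059)*(-1058) + 2035063) - 29 = (-1132060/1059 + 2035063) - 29 = 2153999657/1059 - 29 = 2153968946/1059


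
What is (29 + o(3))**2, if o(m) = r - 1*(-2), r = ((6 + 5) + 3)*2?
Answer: 3481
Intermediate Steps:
r = 28 (r = (11 + 3)*2 = 14*2 = 28)
o(m) = 30 (o(m) = 28 - 1*(-2) = 28 + 2 = 30)
(29 + o(3))**2 = (29 + 30)**2 = 59**2 = 3481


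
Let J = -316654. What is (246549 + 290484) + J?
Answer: 220379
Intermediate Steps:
(246549 + 290484) + J = (246549 + 290484) - 316654 = 537033 - 316654 = 220379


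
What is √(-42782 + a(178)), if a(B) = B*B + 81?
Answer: I*√11017 ≈ 104.96*I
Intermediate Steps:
a(B) = 81 + B² (a(B) = B² + 81 = 81 + B²)
√(-42782 + a(178)) = √(-42782 + (81 + 178²)) = √(-42782 + (81 + 31684)) = √(-42782 + 31765) = √(-11017) = I*√11017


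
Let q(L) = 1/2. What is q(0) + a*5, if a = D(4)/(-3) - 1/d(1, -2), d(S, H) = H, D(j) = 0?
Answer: 3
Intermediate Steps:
q(L) = ½
a = ½ (a = 0/(-3) - 1/(-2) = 0*(-⅓) - 1*(-½) = 0 + ½ = ½ ≈ 0.50000)
q(0) + a*5 = ½ + (½)*5 = ½ + 5/2 = 3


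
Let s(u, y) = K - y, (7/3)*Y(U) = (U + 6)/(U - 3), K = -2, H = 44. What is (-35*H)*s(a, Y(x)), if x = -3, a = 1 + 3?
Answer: 2750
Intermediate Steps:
a = 4
Y(U) = 3*(6 + U)/(7*(-3 + U)) (Y(U) = 3*((U + 6)/(U - 3))/7 = 3*((6 + U)/(-3 + U))/7 = 3*(6 + U)/(7*(-3 + U)))
s(u, y) = -2 - y
(-35*H)*s(a, Y(x)) = (-35*44)*(-2 - 3*(6 - 3)/(7*(-3 - 3))) = -1540*(-2 - 3*3/(7*(-6))) = -1540*(-2 - 3*(-1)*3/(7*6)) = -1540*(-2 - 1*(-3/14)) = -1540*(-2 + 3/14) = -1540*(-25/14) = 2750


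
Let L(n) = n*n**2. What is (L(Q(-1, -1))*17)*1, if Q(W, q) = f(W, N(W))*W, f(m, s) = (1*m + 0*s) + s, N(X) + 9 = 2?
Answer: 8704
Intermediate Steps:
N(X) = -7 (N(X) = -9 + 2 = -7)
f(m, s) = m + s (f(m, s) = (m + 0) + s = m + s)
Q(W, q) = W*(-7 + W) (Q(W, q) = (W - 7)*W = (-7 + W)*W = W*(-7 + W))
L(n) = n**3
(L(Q(-1, -1))*17)*1 = ((-(-7 - 1))**3*17)*1 = ((-1*(-8))**3*17)*1 = (8**3*17)*1 = (512*17)*1 = 8704*1 = 8704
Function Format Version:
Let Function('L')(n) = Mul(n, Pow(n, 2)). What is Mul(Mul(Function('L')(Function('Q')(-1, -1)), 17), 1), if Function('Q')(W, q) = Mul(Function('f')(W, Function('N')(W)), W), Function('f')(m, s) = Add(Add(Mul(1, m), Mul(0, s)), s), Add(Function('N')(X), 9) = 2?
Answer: 8704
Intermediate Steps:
Function('N')(X) = -7 (Function('N')(X) = Add(-9, 2) = -7)
Function('f')(m, s) = Add(m, s) (Function('f')(m, s) = Add(Add(m, 0), s) = Add(m, s))
Function('Q')(W, q) = Mul(W, Add(-7, W)) (Function('Q')(W, q) = Mul(Add(W, -7), W) = Mul(Add(-7, W), W) = Mul(W, Add(-7, W)))
Function('L')(n) = Pow(n, 3)
Mul(Mul(Function('L')(Function('Q')(-1, -1)), 17), 1) = Mul(Mul(Pow(Mul(-1, Add(-7, -1)), 3), 17), 1) = Mul(Mul(Pow(Mul(-1, -8), 3), 17), 1) = Mul(Mul(Pow(8, 3), 17), 1) = Mul(Mul(512, 17), 1) = Mul(8704, 1) = 8704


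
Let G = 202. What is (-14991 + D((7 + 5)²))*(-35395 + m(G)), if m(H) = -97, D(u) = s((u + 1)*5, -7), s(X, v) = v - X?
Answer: 558040716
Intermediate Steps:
D(u) = -12 - 5*u (D(u) = -7 - (u + 1)*5 = -7 - (1 + u)*5 = -7 - (5 + 5*u) = -7 + (-5 - 5*u) = -12 - 5*u)
(-14991 + D((7 + 5)²))*(-35395 + m(G)) = (-14991 + (-12 - 5*(7 + 5)²))*(-35395 - 97) = (-14991 + (-12 - 5*12²))*(-35492) = (-14991 + (-12 - 5*144))*(-35492) = (-14991 + (-12 - 720))*(-35492) = (-14991 - 732)*(-35492) = -15723*(-35492) = 558040716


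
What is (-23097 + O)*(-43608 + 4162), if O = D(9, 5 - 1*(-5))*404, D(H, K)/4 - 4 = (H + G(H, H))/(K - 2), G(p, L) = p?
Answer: 512679662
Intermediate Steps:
D(H, K) = 16 + 8*H/(-2 + K) (D(H, K) = 16 + 4*((H + H)/(K - 2)) = 16 + 4*((2*H)/(-2 + K)) = 16 + 4*(2*H/(-2 + K)) = 16 + 8*H/(-2 + K))
O = 10100 (O = (8*(-4 + 9 + 2*(5 - 1*(-5)))/(-2 + (5 - 1*(-5))))*404 = (8*(-4 + 9 + 2*(5 + 5))/(-2 + (5 + 5)))*404 = (8*(-4 + 9 + 2*10)/(-2 + 10))*404 = (8*(-4 + 9 + 20)/8)*404 = (8*(⅛)*25)*404 = 25*404 = 10100)
(-23097 + O)*(-43608 + 4162) = (-23097 + 10100)*(-43608 + 4162) = -12997*(-39446) = 512679662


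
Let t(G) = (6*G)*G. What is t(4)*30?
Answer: 2880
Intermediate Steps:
t(G) = 6*G²
t(4)*30 = (6*4²)*30 = (6*16)*30 = 96*30 = 2880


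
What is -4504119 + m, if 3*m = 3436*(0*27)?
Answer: -4504119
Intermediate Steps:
m = 0 (m = (3436*(0*27))/3 = (3436*0)/3 = (⅓)*0 = 0)
-4504119 + m = -4504119 + 0 = -4504119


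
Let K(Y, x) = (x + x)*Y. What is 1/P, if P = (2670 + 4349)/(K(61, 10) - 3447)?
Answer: -2227/7019 ≈ -0.31728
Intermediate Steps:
K(Y, x) = 2*Y*x (K(Y, x) = (2*x)*Y = 2*Y*x)
P = -7019/2227 (P = (2670 + 4349)/(2*61*10 - 3447) = 7019/(1220 - 3447) = 7019/(-2227) = 7019*(-1/2227) = -7019/2227 ≈ -3.1518)
1/P = 1/(-7019/2227) = -2227/7019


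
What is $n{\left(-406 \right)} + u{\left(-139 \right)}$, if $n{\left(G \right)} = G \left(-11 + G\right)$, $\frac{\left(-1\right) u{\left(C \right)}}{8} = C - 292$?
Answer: $172750$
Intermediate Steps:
$u{\left(C \right)} = 2336 - 8 C$ ($u{\left(C \right)} = - 8 \left(C - 292\right) = - 8 \left(-292 + C\right) = 2336 - 8 C$)
$n{\left(-406 \right)} + u{\left(-139 \right)} = - 406 \left(-11 - 406\right) + \left(2336 - -1112\right) = \left(-406\right) \left(-417\right) + \left(2336 + 1112\right) = 169302 + 3448 = 172750$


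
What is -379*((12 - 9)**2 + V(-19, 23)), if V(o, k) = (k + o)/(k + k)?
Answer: -79211/23 ≈ -3444.0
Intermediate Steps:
V(o, k) = (k + o)/(2*k) (V(o, k) = (k + o)/((2*k)) = (k + o)*(1/(2*k)) = (k + o)/(2*k))
-379*((12 - 9)**2 + V(-19, 23)) = -379*((12 - 9)**2 + (1/2)*(23 - 19)/23) = -379*(3**2 + (1/2)*(1/23)*4) = -379*(9 + 2/23) = -379*209/23 = -79211/23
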